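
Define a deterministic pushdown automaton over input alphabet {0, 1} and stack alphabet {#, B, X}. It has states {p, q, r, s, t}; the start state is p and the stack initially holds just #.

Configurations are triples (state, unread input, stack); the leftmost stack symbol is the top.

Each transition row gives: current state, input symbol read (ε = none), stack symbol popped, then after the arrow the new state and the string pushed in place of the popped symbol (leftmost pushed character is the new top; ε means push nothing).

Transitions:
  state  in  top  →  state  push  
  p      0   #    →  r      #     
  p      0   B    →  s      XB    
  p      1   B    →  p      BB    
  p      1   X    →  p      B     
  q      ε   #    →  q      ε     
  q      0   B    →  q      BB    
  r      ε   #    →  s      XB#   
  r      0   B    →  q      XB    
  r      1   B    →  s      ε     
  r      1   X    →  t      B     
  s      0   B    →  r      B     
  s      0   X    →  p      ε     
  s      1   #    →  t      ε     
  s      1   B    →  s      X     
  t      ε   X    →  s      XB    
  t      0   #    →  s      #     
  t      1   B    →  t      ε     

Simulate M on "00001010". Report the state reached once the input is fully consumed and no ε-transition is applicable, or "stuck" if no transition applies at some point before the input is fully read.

(p, 00001010, #) ⊢ (r, 0001010, #) ⊢ (s, 0001010, XB#) ⊢ (p, 001010, B#) ⊢ (s, 01010, XB#) ⊢ (p, 1010, B#) ⊢ (p, 010, BB#) ⊢ (s, 10, XBB#)
No transition for (s, 1, top X); M blocks with input 10 remaining.

stuck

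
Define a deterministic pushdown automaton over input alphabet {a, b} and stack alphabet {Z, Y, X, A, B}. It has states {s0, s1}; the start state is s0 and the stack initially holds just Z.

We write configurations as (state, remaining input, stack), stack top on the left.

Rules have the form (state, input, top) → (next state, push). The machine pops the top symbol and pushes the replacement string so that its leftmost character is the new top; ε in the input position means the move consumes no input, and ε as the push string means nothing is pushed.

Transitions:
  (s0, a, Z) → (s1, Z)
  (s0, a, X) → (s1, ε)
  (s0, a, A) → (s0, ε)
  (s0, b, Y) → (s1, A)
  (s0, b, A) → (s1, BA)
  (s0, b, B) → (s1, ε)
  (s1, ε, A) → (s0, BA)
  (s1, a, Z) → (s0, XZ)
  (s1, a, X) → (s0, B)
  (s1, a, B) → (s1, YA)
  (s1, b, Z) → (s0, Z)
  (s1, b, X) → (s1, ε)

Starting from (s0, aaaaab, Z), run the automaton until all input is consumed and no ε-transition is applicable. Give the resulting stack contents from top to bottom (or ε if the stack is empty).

(s0, aaaaab, Z)
  read a, top Z: go to s1, push Z → (s1, aaaab, Z)
  read a, top Z: go to s0, push XZ → (s0, aaab, XZ)
  read a, top X: go to s1, push ε → (s1, aab, Z)
  read a, top Z: go to s0, push XZ → (s0, ab, XZ)
  read a, top X: go to s1, push ε → (s1, b, Z)
  read b, top Z: go to s0, push Z → (s0, ε, Z)
All input consumed in state s0 with stack Z.

Z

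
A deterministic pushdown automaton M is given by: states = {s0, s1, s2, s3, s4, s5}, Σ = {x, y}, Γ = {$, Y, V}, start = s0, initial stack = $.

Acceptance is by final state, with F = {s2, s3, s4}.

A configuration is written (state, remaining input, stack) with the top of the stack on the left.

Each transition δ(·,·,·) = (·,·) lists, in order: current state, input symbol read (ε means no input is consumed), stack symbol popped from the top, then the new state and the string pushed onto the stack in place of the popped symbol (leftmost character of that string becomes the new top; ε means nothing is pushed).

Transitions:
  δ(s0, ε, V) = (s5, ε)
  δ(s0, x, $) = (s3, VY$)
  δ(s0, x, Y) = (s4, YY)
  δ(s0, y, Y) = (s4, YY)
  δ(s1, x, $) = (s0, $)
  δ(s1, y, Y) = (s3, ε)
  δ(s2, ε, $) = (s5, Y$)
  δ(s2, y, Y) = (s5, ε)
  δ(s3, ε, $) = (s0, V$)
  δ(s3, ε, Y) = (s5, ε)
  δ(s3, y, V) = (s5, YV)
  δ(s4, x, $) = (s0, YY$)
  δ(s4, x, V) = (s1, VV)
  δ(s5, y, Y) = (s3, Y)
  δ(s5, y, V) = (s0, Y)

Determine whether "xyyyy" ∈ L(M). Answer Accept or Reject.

Accept

(s0, xyyyy, $)
  read x, top $: go to s3, push VY$ → (s3, yyyy, VY$)
  read y, top V: go to s5, push YV → (s5, yyy, YVY$)
  read y, top Y: go to s3, push Y → (s3, yy, YVY$)
  ε-move, top Y: go to s5, push ε → (s5, yy, VY$)
  read y, top V: go to s0, push Y → (s0, y, YY$)
  read y, top Y: go to s4, push YY → (s4, ε, YYY$)
All input consumed; state s4 ∈ F.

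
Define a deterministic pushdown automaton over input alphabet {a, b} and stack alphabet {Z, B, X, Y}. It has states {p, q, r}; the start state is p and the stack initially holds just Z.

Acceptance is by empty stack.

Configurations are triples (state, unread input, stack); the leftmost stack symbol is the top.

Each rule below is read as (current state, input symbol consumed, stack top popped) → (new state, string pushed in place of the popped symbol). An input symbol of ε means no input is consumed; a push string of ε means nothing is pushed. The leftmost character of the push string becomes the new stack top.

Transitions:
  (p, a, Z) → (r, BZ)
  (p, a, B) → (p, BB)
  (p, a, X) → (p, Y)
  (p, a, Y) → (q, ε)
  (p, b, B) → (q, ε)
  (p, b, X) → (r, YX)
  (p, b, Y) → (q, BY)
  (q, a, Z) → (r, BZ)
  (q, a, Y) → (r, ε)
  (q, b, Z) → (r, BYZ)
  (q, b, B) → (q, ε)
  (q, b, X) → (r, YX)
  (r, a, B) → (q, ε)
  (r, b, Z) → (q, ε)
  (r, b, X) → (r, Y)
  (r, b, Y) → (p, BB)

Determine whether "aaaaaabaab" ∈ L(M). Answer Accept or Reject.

Accept

(p, aaaaaabaab, Z)
  read a, top Z: go to r, push BZ → (r, aaaaabaab, BZ)
  read a, top B: go to q, push ε → (q, aaaabaab, Z)
  read a, top Z: go to r, push BZ → (r, aaabaab, BZ)
  read a, top B: go to q, push ε → (q, aabaab, Z)
  read a, top Z: go to r, push BZ → (r, abaab, BZ)
  read a, top B: go to q, push ε → (q, baab, Z)
  read b, top Z: go to r, push BYZ → (r, aab, BYZ)
  read a, top B: go to q, push ε → (q, ab, YZ)
  read a, top Y: go to r, push ε → (r, b, Z)
  read b, top Z: go to q, push ε → (q, ε, ε)
All input consumed and the stack is empty.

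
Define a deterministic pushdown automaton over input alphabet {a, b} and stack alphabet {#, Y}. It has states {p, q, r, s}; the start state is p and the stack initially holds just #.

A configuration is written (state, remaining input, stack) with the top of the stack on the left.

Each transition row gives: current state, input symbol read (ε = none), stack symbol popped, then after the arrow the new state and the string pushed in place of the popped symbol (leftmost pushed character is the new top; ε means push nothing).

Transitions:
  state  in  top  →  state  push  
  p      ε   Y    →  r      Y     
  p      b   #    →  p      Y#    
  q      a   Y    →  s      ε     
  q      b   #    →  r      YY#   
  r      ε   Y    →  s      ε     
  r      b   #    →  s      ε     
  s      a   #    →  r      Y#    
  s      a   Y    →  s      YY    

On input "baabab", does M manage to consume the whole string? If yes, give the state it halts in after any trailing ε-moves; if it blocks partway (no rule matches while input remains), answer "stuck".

(p, baabab, #)
  read b, top #: go to p, push Y# → (p, aabab, Y#)
  ε-move, top Y: go to r, push Y → (r, aabab, Y#)
  ε-move, top Y: go to s, push ε → (s, aabab, #)
  read a, top #: go to r, push Y# → (r, abab, Y#)
  ε-move, top Y: go to s, push ε → (s, abab, #)
  read a, top #: go to r, push Y# → (r, bab, Y#)
  ε-move, top Y: go to s, push ε → (s, bab, #)
No transition for (s, b, top #); M blocks with input bab remaining.

stuck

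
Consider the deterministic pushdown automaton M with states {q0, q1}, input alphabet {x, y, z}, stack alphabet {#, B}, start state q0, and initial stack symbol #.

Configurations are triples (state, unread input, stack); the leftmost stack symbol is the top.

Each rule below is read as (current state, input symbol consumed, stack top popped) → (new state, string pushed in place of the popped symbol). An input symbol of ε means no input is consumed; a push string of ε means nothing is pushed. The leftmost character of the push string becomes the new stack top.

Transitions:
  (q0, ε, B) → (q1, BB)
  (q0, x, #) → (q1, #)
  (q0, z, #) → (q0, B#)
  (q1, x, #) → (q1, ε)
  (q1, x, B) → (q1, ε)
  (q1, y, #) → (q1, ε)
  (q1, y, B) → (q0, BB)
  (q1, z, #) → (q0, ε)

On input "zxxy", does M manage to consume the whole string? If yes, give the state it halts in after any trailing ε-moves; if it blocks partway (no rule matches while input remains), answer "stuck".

(q0, zxxy, #)
  read z, top #: go to q0, push B# → (q0, xxy, B#)
  ε-move, top B: go to q1, push BB → (q1, xxy, BB#)
  read x, top B: go to q1, push ε → (q1, xy, B#)
  read x, top B: go to q1, push ε → (q1, y, #)
  read y, top #: go to q1, push ε → (q1, ε, ε)
All input consumed; M is in state q1.

q1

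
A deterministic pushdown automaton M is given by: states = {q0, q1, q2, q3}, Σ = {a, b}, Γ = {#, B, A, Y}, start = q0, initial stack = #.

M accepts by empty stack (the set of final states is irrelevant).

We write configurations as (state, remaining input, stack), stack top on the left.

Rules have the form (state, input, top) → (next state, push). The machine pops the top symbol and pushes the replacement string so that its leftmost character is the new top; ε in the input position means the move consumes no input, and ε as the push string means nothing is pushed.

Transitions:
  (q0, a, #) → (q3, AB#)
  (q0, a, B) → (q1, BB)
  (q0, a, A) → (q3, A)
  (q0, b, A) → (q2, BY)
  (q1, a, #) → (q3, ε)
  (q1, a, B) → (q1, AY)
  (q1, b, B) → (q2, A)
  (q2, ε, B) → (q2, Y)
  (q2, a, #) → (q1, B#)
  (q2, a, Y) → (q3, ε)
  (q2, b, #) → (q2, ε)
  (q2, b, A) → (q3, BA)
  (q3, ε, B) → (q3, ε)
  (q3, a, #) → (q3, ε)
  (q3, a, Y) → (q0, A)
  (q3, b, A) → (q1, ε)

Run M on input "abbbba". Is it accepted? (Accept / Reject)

(q0, abbbba, #)
  read a, top #: go to q3, push AB# → (q3, bbbba, AB#)
  read b, top A: go to q1, push ε → (q1, bbba, B#)
  read b, top B: go to q2, push A → (q2, bba, A#)
  read b, top A: go to q3, push BA → (q3, ba, BA#)
  ε-move, top B: go to q3, push ε → (q3, ba, A#)
  read b, top A: go to q1, push ε → (q1, a, #)
  read a, top #: go to q3, push ε → (q3, ε, ε)
All input consumed and the stack is empty.

Accept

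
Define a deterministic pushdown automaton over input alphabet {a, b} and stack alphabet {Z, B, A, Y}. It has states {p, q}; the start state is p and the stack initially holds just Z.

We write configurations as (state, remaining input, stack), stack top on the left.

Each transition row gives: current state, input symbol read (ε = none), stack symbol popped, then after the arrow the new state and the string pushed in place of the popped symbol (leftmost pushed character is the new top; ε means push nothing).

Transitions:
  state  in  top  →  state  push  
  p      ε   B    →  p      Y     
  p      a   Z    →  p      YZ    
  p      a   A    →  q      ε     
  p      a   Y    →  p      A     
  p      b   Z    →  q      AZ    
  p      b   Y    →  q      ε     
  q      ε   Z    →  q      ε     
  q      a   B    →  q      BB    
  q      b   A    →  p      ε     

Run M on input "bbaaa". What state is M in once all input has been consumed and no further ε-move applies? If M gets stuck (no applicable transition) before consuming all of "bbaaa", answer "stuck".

(p, bbaaa, Z)
  read b, top Z: go to q, push AZ → (q, baaa, AZ)
  read b, top A: go to p, push ε → (p, aaa, Z)
  read a, top Z: go to p, push YZ → (p, aa, YZ)
  read a, top Y: go to p, push A → (p, a, AZ)
  read a, top A: go to q, push ε → (q, ε, Z)
  ε-move, top Z: go to q, push ε → (q, ε, ε)
All input consumed; M is in state q.

q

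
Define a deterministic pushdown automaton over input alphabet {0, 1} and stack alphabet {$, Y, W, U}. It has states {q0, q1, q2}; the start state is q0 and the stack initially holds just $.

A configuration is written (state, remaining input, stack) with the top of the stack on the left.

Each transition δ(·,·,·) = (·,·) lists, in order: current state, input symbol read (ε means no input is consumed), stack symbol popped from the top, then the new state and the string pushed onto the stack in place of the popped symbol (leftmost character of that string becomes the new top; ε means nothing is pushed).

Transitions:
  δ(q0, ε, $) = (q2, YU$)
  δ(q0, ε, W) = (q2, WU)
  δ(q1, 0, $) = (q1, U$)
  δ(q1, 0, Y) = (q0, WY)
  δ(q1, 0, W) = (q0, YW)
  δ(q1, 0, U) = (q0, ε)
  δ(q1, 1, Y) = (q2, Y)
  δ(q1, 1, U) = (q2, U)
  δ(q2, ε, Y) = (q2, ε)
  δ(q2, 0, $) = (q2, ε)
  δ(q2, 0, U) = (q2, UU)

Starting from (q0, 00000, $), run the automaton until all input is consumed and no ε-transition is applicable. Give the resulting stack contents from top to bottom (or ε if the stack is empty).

UUUUUU$

(q0, 00000, $) ⊢ (q2, 00000, YU$) ⊢ (q2, 00000, U$) ⊢ (q2, 0000, UU$) ⊢ (q2, 000, UUU$) ⊢ (q2, 00, UUUU$) ⊢ (q2, 0, UUUUU$) ⊢ (q2, ε, UUUUUU$)
All input consumed in state q2 with stack UUUUUU$.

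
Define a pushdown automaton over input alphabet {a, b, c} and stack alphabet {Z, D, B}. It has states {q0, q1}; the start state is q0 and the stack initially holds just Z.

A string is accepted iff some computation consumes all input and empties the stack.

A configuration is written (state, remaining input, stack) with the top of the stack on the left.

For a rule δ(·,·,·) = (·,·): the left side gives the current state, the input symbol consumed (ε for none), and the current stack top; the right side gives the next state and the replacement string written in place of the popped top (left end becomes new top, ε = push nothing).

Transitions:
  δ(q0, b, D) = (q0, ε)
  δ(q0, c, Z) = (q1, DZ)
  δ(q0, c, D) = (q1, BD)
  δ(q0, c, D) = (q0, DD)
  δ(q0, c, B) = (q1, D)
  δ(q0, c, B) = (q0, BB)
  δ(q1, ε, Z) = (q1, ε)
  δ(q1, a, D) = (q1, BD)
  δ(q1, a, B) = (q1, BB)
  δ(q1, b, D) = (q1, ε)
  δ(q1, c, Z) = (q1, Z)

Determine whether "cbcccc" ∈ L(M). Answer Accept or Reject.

One accepting computation: (q0, cbcccc, Z) ⊢ (q1, bcccc, DZ) ⊢ (q1, cccc, Z) ⊢ (q1, ccc, Z) ⊢ (q1, cc, Z) ⊢ (q1, c, Z) ⊢ (q1, ε, Z) ⊢ (q1, ε, ε)
All input consumed and the stack is empty.

Accept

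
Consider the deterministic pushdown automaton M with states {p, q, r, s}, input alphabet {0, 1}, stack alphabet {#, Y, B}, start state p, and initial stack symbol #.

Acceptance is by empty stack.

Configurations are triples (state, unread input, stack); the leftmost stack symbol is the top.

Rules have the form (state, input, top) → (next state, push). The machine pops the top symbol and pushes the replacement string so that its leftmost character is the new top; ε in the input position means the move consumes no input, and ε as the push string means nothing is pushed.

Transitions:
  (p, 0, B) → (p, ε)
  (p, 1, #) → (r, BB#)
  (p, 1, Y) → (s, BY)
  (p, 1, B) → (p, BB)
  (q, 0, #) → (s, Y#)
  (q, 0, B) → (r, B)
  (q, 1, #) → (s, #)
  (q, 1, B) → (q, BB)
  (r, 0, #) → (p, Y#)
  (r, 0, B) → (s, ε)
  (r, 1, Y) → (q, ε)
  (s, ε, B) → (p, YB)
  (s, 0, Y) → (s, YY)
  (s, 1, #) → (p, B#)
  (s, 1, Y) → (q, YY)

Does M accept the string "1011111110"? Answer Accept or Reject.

Reject

(p, 1011111110, #)
  read 1, top #: go to r, push BB# → (r, 011111110, BB#)
  read 0, top B: go to s, push ε → (s, 11111110, B#)
  ε-move, top B: go to p, push YB → (p, 11111110, YB#)
  read 1, top Y: go to s, push BY → (s, 1111110, BYB#)
  ε-move, top B: go to p, push YB → (p, 1111110, YBYB#)
  read 1, top Y: go to s, push BY → (s, 111110, BYBYB#)
  ε-move, top B: go to p, push YB → (p, 111110, YBYBYB#)
  read 1, top Y: go to s, push BY → (s, 11110, BYBYBYB#)
  ε-move, top B: go to p, push YB → (p, 11110, YBYBYBYB#)
  read 1, top Y: go to s, push BY → (s, 1110, BYBYBYBYB#)
  ε-move, top B: go to p, push YB → (p, 1110, YBYBYBYBYB#)
  read 1, top Y: go to s, push BY → (s, 110, BYBYBYBYBYB#)
  ε-move, top B: go to p, push YB → (p, 110, YBYBYBYBYBYB#)
  read 1, top Y: go to s, push BY → (s, 10, BYBYBYBYBYBYB#)
  ε-move, top B: go to p, push YB → (p, 10, YBYBYBYBYBYBYB#)
  read 1, top Y: go to s, push BY → (s, 0, BYBYBYBYBYBYBYB#)
  ε-move, top B: go to p, push YB → (p, 0, YBYBYBYBYBYBYBYB#)
No transition applies at (p, 0, YBYBYBYBYBYBYBYB#); input not fully consumed.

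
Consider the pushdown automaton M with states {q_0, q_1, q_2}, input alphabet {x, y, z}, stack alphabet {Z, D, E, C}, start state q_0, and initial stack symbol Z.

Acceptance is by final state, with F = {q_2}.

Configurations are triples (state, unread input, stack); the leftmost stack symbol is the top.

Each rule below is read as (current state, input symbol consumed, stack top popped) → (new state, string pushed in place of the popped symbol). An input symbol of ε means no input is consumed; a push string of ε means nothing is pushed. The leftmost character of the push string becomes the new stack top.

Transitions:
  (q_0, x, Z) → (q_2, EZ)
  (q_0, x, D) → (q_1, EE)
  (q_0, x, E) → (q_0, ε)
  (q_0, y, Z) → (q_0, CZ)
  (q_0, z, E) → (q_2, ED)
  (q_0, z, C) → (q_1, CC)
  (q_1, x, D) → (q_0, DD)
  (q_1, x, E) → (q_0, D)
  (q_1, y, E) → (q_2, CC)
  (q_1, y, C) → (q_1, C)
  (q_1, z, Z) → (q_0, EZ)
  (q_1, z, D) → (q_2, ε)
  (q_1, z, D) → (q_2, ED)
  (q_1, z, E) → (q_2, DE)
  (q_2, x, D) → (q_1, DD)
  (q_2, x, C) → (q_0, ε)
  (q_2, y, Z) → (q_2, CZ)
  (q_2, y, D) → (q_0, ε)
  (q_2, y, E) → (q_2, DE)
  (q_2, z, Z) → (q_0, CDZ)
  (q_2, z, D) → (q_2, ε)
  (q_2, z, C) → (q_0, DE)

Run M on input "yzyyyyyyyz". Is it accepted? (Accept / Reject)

No computation consumes all input and reaches a final state.

Reject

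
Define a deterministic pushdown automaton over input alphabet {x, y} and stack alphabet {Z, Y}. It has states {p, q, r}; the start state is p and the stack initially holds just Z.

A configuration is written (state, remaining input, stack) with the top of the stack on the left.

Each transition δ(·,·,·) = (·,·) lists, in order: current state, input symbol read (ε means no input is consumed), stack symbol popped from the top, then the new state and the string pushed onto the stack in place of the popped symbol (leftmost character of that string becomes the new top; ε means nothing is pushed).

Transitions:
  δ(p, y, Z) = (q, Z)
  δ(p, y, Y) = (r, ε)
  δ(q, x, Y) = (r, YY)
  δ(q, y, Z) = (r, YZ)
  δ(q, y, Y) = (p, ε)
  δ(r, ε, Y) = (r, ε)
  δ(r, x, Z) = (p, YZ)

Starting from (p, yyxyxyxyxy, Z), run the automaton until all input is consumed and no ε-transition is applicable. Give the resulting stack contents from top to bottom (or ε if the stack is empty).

Z

(p, yyxyxyxyxy, Z)
  read y, top Z: go to q, push Z → (q, yxyxyxyxy, Z)
  read y, top Z: go to r, push YZ → (r, xyxyxyxy, YZ)
  ε-move, top Y: go to r, push ε → (r, xyxyxyxy, Z)
  read x, top Z: go to p, push YZ → (p, yxyxyxy, YZ)
  read y, top Y: go to r, push ε → (r, xyxyxy, Z)
  read x, top Z: go to p, push YZ → (p, yxyxy, YZ)
  read y, top Y: go to r, push ε → (r, xyxy, Z)
  read x, top Z: go to p, push YZ → (p, yxy, YZ)
  read y, top Y: go to r, push ε → (r, xy, Z)
  read x, top Z: go to p, push YZ → (p, y, YZ)
  read y, top Y: go to r, push ε → (r, ε, Z)
All input consumed in state r with stack Z.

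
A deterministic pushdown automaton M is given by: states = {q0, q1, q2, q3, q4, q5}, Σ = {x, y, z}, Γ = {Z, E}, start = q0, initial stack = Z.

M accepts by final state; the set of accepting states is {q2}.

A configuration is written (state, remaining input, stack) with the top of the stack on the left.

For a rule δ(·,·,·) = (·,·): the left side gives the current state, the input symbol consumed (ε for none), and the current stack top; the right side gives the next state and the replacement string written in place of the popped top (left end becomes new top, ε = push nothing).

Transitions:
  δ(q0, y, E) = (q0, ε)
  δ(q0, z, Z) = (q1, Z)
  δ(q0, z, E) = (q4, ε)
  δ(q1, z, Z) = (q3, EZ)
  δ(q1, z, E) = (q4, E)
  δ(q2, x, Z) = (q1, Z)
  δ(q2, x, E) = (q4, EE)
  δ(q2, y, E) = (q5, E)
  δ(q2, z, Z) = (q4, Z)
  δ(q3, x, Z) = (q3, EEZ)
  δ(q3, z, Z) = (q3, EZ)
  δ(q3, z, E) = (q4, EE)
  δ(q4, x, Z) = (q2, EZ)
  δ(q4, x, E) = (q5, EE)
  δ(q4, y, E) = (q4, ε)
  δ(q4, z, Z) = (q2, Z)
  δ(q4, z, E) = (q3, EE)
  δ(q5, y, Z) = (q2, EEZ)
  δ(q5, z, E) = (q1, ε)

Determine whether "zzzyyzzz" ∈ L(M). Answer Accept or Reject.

(q0, zzzyyzzz, Z) ⊢ (q1, zzyyzzz, Z) ⊢ (q3, zyyzzz, EZ) ⊢ (q4, yyzzz, EEZ) ⊢ (q4, yzzz, EZ) ⊢ (q4, zzz, Z) ⊢ (q2, zz, Z) ⊢ (q4, z, Z) ⊢ (q2, ε, Z)
All input consumed; state q2 ∈ F.

Accept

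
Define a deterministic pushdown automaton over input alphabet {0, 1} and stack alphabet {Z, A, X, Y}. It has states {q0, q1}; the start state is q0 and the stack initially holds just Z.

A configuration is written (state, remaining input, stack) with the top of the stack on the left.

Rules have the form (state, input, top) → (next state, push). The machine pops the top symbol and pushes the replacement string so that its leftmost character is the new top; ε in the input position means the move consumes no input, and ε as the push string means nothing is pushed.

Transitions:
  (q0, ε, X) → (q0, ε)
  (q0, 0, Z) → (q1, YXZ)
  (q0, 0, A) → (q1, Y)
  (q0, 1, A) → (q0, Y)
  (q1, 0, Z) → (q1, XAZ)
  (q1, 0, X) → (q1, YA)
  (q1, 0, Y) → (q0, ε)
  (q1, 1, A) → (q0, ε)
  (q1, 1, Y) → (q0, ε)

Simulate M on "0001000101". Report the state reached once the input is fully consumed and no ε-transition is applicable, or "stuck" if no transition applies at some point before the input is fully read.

q0

(q0, 0001000101, Z) ⊢ (q1, 001000101, YXZ) ⊢ (q0, 01000101, XZ) ⊢ (q0, 01000101, Z) ⊢ (q1, 1000101, YXZ) ⊢ (q0, 000101, XZ) ⊢ (q0, 000101, Z) ⊢ (q1, 00101, YXZ) ⊢ (q0, 0101, XZ) ⊢ (q0, 0101, Z) ⊢ (q1, 101, YXZ) ⊢ (q0, 01, XZ) ⊢ (q0, 01, Z) ⊢ (q1, 1, YXZ) ⊢ (q0, ε, XZ) ⊢ (q0, ε, Z)
All input consumed; M is in state q0.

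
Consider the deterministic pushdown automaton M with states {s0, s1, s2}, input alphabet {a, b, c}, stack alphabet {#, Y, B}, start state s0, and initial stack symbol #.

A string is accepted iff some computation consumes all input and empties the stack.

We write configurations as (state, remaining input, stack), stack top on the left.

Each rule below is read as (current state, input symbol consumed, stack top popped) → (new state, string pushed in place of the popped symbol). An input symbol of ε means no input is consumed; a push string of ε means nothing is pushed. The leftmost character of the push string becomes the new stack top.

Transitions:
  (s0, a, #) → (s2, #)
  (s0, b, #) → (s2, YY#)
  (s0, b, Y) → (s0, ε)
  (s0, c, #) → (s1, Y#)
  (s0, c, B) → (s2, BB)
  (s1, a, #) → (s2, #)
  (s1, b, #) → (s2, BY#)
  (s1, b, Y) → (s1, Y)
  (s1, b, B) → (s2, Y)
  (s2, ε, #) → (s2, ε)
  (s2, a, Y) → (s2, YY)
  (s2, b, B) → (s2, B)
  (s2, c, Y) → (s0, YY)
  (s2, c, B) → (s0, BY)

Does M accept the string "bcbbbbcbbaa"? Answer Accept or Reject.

Reject

(s0, bcbbbbcbbaa, #)
  read b, top #: go to s2, push YY# → (s2, cbbbbcbbaa, YY#)
  read c, top Y: go to s0, push YY → (s0, bbbbcbbaa, YYY#)
  read b, top Y: go to s0, push ε → (s0, bbbcbbaa, YY#)
  read b, top Y: go to s0, push ε → (s0, bbcbbaa, Y#)
  read b, top Y: go to s0, push ε → (s0, bcbbaa, #)
  read b, top #: go to s2, push YY# → (s2, cbbaa, YY#)
  read c, top Y: go to s0, push YY → (s0, bbaa, YYY#)
  read b, top Y: go to s0, push ε → (s0, baa, YY#)
  read b, top Y: go to s0, push ε → (s0, aa, Y#)
No transition applies at (s0, aa, Y#); input not fully consumed.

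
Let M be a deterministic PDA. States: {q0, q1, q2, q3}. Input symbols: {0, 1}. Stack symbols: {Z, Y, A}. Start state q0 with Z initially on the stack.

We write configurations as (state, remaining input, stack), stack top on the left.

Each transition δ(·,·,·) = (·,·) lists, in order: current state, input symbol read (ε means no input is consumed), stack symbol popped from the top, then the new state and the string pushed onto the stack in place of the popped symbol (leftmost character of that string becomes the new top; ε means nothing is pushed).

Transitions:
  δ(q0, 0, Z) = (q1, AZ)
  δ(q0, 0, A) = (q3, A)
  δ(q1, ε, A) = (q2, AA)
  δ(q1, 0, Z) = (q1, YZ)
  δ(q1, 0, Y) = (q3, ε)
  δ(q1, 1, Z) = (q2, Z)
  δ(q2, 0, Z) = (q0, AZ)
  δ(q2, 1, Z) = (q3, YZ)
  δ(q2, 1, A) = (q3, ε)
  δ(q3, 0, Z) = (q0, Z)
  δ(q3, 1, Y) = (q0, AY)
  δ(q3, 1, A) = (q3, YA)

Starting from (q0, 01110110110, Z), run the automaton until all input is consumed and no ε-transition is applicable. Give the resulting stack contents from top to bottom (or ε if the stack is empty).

(q0, 01110110110, Z) ⊢ (q1, 1110110110, AZ) ⊢ (q2, 1110110110, AAZ) ⊢ (q3, 110110110, AZ) ⊢ (q3, 10110110, YAZ) ⊢ (q0, 0110110, AYAZ) ⊢ (q3, 110110, AYAZ) ⊢ (q3, 10110, YAYAZ) ⊢ (q0, 0110, AYAYAZ) ⊢ (q3, 110, AYAYAZ) ⊢ (q3, 10, YAYAYAZ) ⊢ (q0, 0, AYAYAYAZ) ⊢ (q3, ε, AYAYAYAZ)
All input consumed in state q3 with stack AYAYAYAZ.

AYAYAYAZ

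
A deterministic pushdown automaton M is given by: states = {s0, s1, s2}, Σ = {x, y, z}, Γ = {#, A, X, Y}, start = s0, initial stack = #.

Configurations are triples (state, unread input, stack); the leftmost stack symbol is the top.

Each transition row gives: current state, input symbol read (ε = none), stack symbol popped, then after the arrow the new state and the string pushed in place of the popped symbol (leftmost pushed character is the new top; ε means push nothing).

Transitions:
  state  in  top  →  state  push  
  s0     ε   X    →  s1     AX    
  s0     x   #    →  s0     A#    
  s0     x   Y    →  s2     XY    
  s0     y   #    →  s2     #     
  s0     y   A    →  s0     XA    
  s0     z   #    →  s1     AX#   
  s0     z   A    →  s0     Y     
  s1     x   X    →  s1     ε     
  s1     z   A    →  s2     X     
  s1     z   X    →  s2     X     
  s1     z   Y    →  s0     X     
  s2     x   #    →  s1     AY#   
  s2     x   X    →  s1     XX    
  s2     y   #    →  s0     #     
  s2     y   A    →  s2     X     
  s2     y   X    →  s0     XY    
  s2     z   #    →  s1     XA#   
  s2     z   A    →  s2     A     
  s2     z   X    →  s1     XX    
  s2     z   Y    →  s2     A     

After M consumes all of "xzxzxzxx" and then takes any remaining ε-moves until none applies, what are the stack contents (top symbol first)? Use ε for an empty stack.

XY#

(s0, xzxzxzxx, #) ⊢ (s0, zxzxzxx, A#) ⊢ (s0, xzxzxx, Y#) ⊢ (s2, zxzxx, XY#) ⊢ (s1, xzxx, XXY#) ⊢ (s1, zxx, XY#) ⊢ (s2, xx, XY#) ⊢ (s1, x, XXY#) ⊢ (s1, ε, XY#)
All input consumed in state s1 with stack XY#.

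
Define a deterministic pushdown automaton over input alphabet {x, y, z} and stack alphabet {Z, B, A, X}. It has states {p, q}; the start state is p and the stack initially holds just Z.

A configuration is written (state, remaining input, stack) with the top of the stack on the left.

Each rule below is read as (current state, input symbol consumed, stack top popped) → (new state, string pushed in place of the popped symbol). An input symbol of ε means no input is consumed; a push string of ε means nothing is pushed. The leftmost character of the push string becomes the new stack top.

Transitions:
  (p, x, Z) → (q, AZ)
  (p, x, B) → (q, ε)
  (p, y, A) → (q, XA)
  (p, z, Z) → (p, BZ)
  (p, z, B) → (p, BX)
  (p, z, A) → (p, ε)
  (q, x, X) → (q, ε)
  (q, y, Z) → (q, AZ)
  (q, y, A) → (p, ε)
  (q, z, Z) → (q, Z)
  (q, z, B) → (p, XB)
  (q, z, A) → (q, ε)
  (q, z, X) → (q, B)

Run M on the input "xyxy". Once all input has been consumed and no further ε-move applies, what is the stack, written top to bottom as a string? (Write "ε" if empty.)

(p, xyxy, Z)
  read x, top Z: go to q, push AZ → (q, yxy, AZ)
  read y, top A: go to p, push ε → (p, xy, Z)
  read x, top Z: go to q, push AZ → (q, y, AZ)
  read y, top A: go to p, push ε → (p, ε, Z)
All input consumed in state p with stack Z.

Z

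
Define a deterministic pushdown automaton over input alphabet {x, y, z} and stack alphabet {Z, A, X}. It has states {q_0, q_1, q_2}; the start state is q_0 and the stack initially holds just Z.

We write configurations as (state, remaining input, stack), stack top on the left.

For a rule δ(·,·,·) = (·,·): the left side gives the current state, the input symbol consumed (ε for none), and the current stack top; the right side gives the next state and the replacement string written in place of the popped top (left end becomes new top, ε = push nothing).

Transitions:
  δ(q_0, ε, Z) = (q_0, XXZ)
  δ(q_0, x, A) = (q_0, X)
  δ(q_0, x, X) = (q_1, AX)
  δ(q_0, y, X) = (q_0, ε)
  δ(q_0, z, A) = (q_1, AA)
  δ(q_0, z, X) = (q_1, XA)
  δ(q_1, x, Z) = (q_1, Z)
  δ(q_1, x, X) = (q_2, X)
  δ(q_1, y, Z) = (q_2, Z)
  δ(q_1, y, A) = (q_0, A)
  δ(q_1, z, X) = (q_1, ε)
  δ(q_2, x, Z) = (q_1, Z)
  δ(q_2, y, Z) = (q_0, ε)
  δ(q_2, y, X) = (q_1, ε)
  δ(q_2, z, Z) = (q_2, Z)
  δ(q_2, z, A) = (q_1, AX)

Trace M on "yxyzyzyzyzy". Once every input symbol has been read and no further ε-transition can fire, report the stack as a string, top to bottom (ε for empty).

AAAAAXZ

(q_0, yxyzyzyzyzy, Z)
  ε-move, top Z: go to q_0, push XXZ → (q_0, yxyzyzyzyzy, XXZ)
  read y, top X: go to q_0, push ε → (q_0, xyzyzyzyzy, XZ)
  read x, top X: go to q_1, push AX → (q_1, yzyzyzyzy, AXZ)
  read y, top A: go to q_0, push A → (q_0, zyzyzyzy, AXZ)
  read z, top A: go to q_1, push AA → (q_1, yzyzyzy, AAXZ)
  read y, top A: go to q_0, push A → (q_0, zyzyzy, AAXZ)
  read z, top A: go to q_1, push AA → (q_1, yzyzy, AAAXZ)
  read y, top A: go to q_0, push A → (q_0, zyzy, AAAXZ)
  read z, top A: go to q_1, push AA → (q_1, yzy, AAAAXZ)
  read y, top A: go to q_0, push A → (q_0, zy, AAAAXZ)
  read z, top A: go to q_1, push AA → (q_1, y, AAAAAXZ)
  read y, top A: go to q_0, push A → (q_0, ε, AAAAAXZ)
All input consumed in state q_0 with stack AAAAAXZ.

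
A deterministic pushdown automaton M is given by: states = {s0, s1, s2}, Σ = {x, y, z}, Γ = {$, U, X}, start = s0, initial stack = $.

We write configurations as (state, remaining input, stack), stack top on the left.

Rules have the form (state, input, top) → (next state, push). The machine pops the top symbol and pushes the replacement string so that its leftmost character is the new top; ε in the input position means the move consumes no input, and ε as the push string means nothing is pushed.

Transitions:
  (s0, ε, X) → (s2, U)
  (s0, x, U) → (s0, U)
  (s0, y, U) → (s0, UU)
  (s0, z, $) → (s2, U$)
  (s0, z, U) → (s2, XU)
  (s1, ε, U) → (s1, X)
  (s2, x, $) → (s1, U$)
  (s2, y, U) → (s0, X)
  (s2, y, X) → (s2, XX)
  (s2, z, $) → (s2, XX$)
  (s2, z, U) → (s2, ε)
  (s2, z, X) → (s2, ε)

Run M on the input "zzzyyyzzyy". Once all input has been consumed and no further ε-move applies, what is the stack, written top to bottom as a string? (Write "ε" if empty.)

XXXXX$

(s0, zzzyyyzzyy, $)
  read z, top $: go to s2, push U$ → (s2, zzyyyzzyy, U$)
  read z, top U: go to s2, push ε → (s2, zyyyzzyy, $)
  read z, top $: go to s2, push XX$ → (s2, yyyzzyy, XX$)
  read y, top X: go to s2, push XX → (s2, yyzzyy, XXX$)
  read y, top X: go to s2, push XX → (s2, yzzyy, XXXX$)
  read y, top X: go to s2, push XX → (s2, zzyy, XXXXX$)
  read z, top X: go to s2, push ε → (s2, zyy, XXXX$)
  read z, top X: go to s2, push ε → (s2, yy, XXX$)
  read y, top X: go to s2, push XX → (s2, y, XXXX$)
  read y, top X: go to s2, push XX → (s2, ε, XXXXX$)
All input consumed in state s2 with stack XXXXX$.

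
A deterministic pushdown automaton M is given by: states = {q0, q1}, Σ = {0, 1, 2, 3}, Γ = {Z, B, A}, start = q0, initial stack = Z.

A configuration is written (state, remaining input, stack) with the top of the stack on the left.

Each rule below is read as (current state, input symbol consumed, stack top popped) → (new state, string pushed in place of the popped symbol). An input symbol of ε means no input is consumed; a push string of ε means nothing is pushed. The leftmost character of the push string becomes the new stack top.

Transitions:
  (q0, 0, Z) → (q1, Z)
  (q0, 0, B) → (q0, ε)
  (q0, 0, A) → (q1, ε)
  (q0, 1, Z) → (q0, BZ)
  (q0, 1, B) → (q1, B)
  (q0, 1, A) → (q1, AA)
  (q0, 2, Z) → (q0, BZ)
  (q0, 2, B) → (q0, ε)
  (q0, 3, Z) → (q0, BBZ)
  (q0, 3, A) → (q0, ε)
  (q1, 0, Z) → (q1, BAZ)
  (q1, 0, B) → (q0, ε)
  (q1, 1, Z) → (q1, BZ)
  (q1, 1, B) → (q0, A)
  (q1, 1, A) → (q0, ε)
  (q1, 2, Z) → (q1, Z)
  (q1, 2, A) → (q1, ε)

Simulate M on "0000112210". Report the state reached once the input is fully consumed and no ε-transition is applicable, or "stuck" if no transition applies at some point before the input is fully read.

(q0, 0000112210, Z) ⊢ (q1, 000112210, Z) ⊢ (q1, 00112210, BAZ) ⊢ (q0, 0112210, AZ) ⊢ (q1, 112210, Z) ⊢ (q1, 12210, BZ) ⊢ (q0, 2210, AZ)
No transition for (q0, 2, top A); M blocks with input 2210 remaining.

stuck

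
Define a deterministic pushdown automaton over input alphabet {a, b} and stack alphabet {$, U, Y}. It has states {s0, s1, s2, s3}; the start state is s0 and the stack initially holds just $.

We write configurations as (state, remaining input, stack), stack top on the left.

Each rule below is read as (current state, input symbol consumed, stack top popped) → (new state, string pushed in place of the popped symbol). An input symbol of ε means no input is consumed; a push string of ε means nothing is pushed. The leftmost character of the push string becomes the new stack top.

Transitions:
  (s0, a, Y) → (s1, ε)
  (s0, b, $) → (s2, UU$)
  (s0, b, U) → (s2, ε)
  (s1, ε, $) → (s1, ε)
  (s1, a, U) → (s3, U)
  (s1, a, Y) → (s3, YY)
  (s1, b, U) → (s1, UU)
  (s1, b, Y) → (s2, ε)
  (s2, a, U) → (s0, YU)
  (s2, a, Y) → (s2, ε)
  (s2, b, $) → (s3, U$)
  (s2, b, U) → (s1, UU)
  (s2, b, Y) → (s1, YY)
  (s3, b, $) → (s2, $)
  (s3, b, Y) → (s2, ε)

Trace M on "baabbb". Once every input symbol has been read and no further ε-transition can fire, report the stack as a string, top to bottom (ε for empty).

(s0, baabbb, $)
  read b, top $: go to s2, push UU$ → (s2, aabbb, UU$)
  read a, top U: go to s0, push YU → (s0, abbb, YUU$)
  read a, top Y: go to s1, push ε → (s1, bbb, UU$)
  read b, top U: go to s1, push UU → (s1, bb, UUU$)
  read b, top U: go to s1, push UU → (s1, b, UUUU$)
  read b, top U: go to s1, push UU → (s1, ε, UUUUU$)
All input consumed in state s1 with stack UUUUU$.

UUUUU$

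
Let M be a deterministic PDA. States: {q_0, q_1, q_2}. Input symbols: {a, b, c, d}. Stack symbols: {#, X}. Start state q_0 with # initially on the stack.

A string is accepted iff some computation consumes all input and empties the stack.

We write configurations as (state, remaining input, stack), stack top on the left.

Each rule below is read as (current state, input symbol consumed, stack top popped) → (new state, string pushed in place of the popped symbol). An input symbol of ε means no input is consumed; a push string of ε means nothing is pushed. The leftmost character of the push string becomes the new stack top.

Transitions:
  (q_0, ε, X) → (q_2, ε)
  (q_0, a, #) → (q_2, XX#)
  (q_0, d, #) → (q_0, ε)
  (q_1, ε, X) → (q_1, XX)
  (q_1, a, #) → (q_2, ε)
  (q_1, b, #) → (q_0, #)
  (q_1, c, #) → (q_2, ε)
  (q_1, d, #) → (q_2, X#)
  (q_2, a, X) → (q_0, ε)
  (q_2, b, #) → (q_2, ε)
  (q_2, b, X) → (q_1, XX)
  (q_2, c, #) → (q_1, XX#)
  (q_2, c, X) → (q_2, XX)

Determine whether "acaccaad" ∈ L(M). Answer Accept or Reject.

(q_0, acaccaad, #) ⊢ (q_2, caccaad, XX#) ⊢ (q_2, accaad, XXX#) ⊢ (q_0, ccaad, XX#) ⊢ (q_2, ccaad, X#) ⊢ (q_2, caad, XX#) ⊢ (q_2, aad, XXX#) ⊢ (q_0, ad, XX#) ⊢ (q_2, ad, X#) ⊢ (q_0, d, #) ⊢ (q_0, ε, ε)
All input consumed and the stack is empty.

Accept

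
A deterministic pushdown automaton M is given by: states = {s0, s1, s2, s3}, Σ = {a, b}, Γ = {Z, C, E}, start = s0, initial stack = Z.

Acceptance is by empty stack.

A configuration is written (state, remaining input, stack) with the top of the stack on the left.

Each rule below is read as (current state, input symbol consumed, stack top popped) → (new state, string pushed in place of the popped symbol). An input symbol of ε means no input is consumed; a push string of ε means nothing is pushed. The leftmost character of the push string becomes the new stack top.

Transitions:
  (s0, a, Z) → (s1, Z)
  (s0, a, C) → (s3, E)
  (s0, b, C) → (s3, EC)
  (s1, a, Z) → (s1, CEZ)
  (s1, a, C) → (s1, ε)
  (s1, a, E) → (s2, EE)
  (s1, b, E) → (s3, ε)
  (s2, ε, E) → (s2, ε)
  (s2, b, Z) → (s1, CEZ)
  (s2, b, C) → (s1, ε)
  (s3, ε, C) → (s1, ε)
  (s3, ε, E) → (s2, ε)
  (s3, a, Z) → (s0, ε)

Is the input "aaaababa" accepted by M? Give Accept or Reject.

Accept

(s0, aaaababa, Z)
  read a, top Z: go to s1, push Z → (s1, aaababa, Z)
  read a, top Z: go to s1, push CEZ → (s1, aababa, CEZ)
  read a, top C: go to s1, push ε → (s1, ababa, EZ)
  read a, top E: go to s2, push EE → (s2, baba, EEZ)
  ε-move, top E: go to s2, push ε → (s2, baba, EZ)
  ε-move, top E: go to s2, push ε → (s2, baba, Z)
  read b, top Z: go to s1, push CEZ → (s1, aba, CEZ)
  read a, top C: go to s1, push ε → (s1, ba, EZ)
  read b, top E: go to s3, push ε → (s3, a, Z)
  read a, top Z: go to s0, push ε → (s0, ε, ε)
All input consumed and the stack is empty.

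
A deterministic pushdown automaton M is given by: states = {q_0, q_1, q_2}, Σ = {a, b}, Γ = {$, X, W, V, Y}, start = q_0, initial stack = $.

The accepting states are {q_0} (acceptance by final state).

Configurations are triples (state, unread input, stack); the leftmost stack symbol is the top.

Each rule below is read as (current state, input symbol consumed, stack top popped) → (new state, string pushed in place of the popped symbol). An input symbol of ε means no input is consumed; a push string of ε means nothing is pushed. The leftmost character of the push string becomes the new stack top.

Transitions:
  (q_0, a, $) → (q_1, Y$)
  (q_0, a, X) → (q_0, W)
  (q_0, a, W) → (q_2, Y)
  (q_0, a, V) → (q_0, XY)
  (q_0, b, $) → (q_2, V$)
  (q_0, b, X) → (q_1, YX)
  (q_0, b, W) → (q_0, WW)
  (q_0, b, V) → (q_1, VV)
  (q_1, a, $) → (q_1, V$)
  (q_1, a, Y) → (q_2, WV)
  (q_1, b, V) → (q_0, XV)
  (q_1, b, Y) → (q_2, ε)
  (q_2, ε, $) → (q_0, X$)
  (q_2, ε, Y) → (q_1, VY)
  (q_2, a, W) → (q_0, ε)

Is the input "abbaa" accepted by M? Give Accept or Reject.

Accept

(q_0, abbaa, $)
  read a, top $: go to q_1, push Y$ → (q_1, bbaa, Y$)
  read b, top Y: go to q_2, push ε → (q_2, baa, $)
  ε-move, top $: go to q_0, push X$ → (q_0, baa, X$)
  read b, top X: go to q_1, push YX → (q_1, aa, YX$)
  read a, top Y: go to q_2, push WV → (q_2, a, WVX$)
  read a, top W: go to q_0, push ε → (q_0, ε, VX$)
All input consumed; state q_0 ∈ F.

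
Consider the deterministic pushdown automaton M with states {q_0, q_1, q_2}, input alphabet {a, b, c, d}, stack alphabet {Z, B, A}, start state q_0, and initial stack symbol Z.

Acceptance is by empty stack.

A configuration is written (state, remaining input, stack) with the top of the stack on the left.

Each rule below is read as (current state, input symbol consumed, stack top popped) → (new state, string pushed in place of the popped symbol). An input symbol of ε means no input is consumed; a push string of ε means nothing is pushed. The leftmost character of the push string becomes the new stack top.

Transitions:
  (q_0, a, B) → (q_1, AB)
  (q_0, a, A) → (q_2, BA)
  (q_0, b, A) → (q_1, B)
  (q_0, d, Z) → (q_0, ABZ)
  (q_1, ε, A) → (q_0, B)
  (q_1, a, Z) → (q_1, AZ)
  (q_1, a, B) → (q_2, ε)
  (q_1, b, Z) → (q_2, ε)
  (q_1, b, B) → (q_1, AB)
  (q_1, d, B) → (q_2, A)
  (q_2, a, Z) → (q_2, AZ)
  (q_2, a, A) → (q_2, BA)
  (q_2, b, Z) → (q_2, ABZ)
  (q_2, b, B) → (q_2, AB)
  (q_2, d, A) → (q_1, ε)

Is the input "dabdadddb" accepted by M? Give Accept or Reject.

Accept

(q_0, dabdadddb, Z) ⊢ (q_0, abdadddb, ABZ) ⊢ (q_2, bdadddb, BABZ) ⊢ (q_2, dadddb, ABABZ) ⊢ (q_1, adddb, BABZ) ⊢ (q_2, dddb, ABZ) ⊢ (q_1, ddb, BZ) ⊢ (q_2, db, AZ) ⊢ (q_1, b, Z) ⊢ (q_2, ε, ε)
All input consumed and the stack is empty.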